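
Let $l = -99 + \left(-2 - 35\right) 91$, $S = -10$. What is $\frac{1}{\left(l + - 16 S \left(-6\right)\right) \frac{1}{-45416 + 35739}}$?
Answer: $\frac{9677}{4426} \approx 2.1864$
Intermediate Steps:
$l = -3466$ ($l = -99 - 3367 = -3466$)
$\frac{1}{\left(l + - 16 S \left(-6\right)\right) \frac{1}{-45416 + 35739}} = \frac{1}{\left(-3466 + \left(-16\right) \left(-10\right) \left(-6\right)\right) \frac{1}{-45416 + 35739}} = \frac{1}{\left(-3466 + 160 \left(-6\right)\right) \frac{1}{-9677}} = \frac{1}{\left(-3466 - 960\right) \left(- \frac{1}{9677}\right)} = \frac{1}{\left(-4426\right) \left(- \frac{1}{9677}\right)} = \frac{1}{\frac{4426}{9677}} = \frac{9677}{4426}$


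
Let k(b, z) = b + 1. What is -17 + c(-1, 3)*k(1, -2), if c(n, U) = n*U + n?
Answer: -25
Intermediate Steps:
k(b, z) = 1 + b
c(n, U) = n + U*n (c(n, U) = U*n + n = n + U*n)
-17 + c(-1, 3)*k(1, -2) = -17 + (-(1 + 3))*(1 + 1) = -17 - 1*4*2 = -17 - 4*2 = -17 - 8 = -25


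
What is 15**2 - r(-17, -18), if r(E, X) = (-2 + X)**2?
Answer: -175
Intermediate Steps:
15**2 - r(-17, -18) = 15**2 - (-2 - 18)**2 = 225 - 1*(-20)**2 = 225 - 1*400 = 225 - 400 = -175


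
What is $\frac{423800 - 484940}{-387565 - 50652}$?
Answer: $\frac{61140}{438217} \approx 0.13952$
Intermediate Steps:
$\frac{423800 - 484940}{-387565 - 50652} = - \frac{61140}{-387565 - 50652} = - \frac{61140}{-438217} = \left(-61140\right) \left(- \frac{1}{438217}\right) = \frac{61140}{438217}$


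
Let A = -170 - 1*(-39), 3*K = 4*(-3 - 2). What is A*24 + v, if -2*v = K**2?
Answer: -28496/9 ≈ -3166.2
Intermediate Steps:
K = -20/3 (K = (4*(-3 - 2))/3 = (4*(-5))/3 = (1/3)*(-20) = -20/3 ≈ -6.6667)
A = -131 (A = -170 + 39 = -131)
v = -200/9 (v = -(-20/3)**2/2 = -1/2*400/9 = -200/9 ≈ -22.222)
A*24 + v = -131*24 - 200/9 = -3144 - 200/9 = -28496/9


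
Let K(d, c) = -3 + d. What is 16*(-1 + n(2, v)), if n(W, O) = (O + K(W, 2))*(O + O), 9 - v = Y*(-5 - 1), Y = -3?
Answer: 2864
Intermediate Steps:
v = -9 (v = 9 - (-3)*(-5 - 1) = 9 - (-3)*(-6) = 9 - 1*18 = 9 - 18 = -9)
n(W, O) = 2*O*(-3 + O + W) (n(W, O) = (O + (-3 + W))*(O + O) = (-3 + O + W)*(2*O) = 2*O*(-3 + O + W))
16*(-1 + n(2, v)) = 16*(-1 + 2*(-9)*(-3 - 9 + 2)) = 16*(-1 + 2*(-9)*(-10)) = 16*(-1 + 180) = 16*179 = 2864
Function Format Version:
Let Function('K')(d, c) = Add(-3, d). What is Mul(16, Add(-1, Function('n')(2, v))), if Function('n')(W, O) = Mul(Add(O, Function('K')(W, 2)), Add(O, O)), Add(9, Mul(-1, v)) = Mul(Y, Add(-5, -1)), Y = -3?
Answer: 2864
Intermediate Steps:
v = -9 (v = Add(9, Mul(-1, Mul(-3, Add(-5, -1)))) = Add(9, Mul(-1, Mul(-3, -6))) = Add(9, Mul(-1, 18)) = Add(9, -18) = -9)
Function('n')(W, O) = Mul(2, O, Add(-3, O, W)) (Function('n')(W, O) = Mul(Add(O, Add(-3, W)), Add(O, O)) = Mul(Add(-3, O, W), Mul(2, O)) = Mul(2, O, Add(-3, O, W)))
Mul(16, Add(-1, Function('n')(2, v))) = Mul(16, Add(-1, Mul(2, -9, Add(-3, -9, 2)))) = Mul(16, Add(-1, Mul(2, -9, -10))) = Mul(16, Add(-1, 180)) = Mul(16, 179) = 2864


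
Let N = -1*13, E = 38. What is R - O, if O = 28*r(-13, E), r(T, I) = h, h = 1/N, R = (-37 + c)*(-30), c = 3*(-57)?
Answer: 81148/13 ≈ 6242.2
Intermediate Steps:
c = -171
R = 6240 (R = (-37 - 171)*(-30) = -208*(-30) = 6240)
N = -13
h = -1/13 (h = 1/(-13) = -1/13 ≈ -0.076923)
r(T, I) = -1/13
O = -28/13 (O = 28*(-1/13) = -28/13 ≈ -2.1538)
R - O = 6240 - 1*(-28/13) = 6240 + 28/13 = 81148/13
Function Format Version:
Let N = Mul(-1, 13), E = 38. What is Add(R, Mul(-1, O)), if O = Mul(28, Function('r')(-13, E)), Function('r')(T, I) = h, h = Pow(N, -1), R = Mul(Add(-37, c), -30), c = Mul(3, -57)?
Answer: Rational(81148, 13) ≈ 6242.2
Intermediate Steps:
c = -171
R = 6240 (R = Mul(Add(-37, -171), -30) = Mul(-208, -30) = 6240)
N = -13
h = Rational(-1, 13) (h = Pow(-13, -1) = Rational(-1, 13) ≈ -0.076923)
Function('r')(T, I) = Rational(-1, 13)
O = Rational(-28, 13) (O = Mul(28, Rational(-1, 13)) = Rational(-28, 13) ≈ -2.1538)
Add(R, Mul(-1, O)) = Add(6240, Mul(-1, Rational(-28, 13))) = Add(6240, Rational(28, 13)) = Rational(81148, 13)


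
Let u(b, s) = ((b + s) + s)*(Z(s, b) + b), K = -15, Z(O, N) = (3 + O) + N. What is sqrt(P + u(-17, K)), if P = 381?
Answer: sqrt(2543) ≈ 50.428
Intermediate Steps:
Z(O, N) = 3 + N + O
u(b, s) = (b + 2*s)*(3 + s + 2*b) (u(b, s) = ((b + s) + s)*((3 + b + s) + b) = (b + 2*s)*(3 + s + 2*b))
sqrt(P + u(-17, K)) = sqrt(381 + (2*(-17)**2 + 2*(-15)**2 + 3*(-17) + 6*(-15) + 5*(-17)*(-15))) = sqrt(381 + (2*289 + 2*225 - 51 - 90 + 1275)) = sqrt(381 + (578 + 450 - 51 - 90 + 1275)) = sqrt(381 + 2162) = sqrt(2543)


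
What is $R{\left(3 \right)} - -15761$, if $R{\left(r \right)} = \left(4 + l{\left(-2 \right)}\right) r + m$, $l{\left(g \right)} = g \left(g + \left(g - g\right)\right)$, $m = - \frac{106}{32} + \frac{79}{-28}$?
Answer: $\frac{1767233}{112} \approx 15779.0$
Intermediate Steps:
$m = - \frac{687}{112}$ ($m = \left(-106\right) \frac{1}{32} + 79 \left(- \frac{1}{28}\right) = - \frac{53}{16} - \frac{79}{28} = - \frac{687}{112} \approx -6.1339$)
$l{\left(g \right)} = g^{2}$ ($l{\left(g \right)} = g \left(g + 0\right) = g g = g^{2}$)
$R{\left(r \right)} = - \frac{687}{112} + 8 r$ ($R{\left(r \right)} = \left(4 + \left(-2\right)^{2}\right) r - \frac{687}{112} = \left(4 + 4\right) r - \frac{687}{112} = 8 r - \frac{687}{112} = - \frac{687}{112} + 8 r$)
$R{\left(3 \right)} - -15761 = \left(- \frac{687}{112} + 8 \cdot 3\right) - -15761 = \left(- \frac{687}{112} + 24\right) + 15761 = \frac{2001}{112} + 15761 = \frac{1767233}{112}$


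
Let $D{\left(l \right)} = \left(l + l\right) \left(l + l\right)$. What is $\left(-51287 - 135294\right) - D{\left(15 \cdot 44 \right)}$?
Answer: $-1928981$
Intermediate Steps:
$D{\left(l \right)} = 4 l^{2}$ ($D{\left(l \right)} = 2 l 2 l = 4 l^{2}$)
$\left(-51287 - 135294\right) - D{\left(15 \cdot 44 \right)} = \left(-51287 - 135294\right) - 4 \left(15 \cdot 44\right)^{2} = -186581 - 4 \cdot 660^{2} = -186581 - 4 \cdot 435600 = -186581 - 1742400 = -1928981$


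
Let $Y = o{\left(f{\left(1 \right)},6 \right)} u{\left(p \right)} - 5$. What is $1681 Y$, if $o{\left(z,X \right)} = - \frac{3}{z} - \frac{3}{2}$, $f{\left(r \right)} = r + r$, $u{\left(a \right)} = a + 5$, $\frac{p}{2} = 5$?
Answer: $-84050$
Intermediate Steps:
$p = 10$ ($p = 2 \cdot 5 = 10$)
$u{\left(a \right)} = 5 + a$
$f{\left(r \right)} = 2 r$
$o{\left(z,X \right)} = - \frac{3}{2} - \frac{3}{z}$ ($o{\left(z,X \right)} = - \frac{3}{z} - \frac{3}{2} = - \frac{3}{2} - \frac{3}{z}$)
$Y = -50$ ($Y = \left(- \frac{3}{2} - \frac{3}{2 \cdot 1}\right) \left(5 + 10\right) - 5 = \left(- \frac{3}{2} - \frac{3}{2}\right) 15 - 5 = \left(-3\right) 15 - 5 = -45 - 5 = -50$)
$1681 Y = 1681 \left(-50\right) = -84050$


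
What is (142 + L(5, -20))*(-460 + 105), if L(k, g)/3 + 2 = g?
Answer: -26980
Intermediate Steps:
L(k, g) = -6 + 3*g
(142 + L(5, -20))*(-460 + 105) = (142 + (-6 + 3*(-20)))*(-460 + 105) = (142 + (-6 - 60))*(-355) = (142 - 66)*(-355) = 76*(-355) = -26980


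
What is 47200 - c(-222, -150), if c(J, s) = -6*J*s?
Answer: 247000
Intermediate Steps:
c(J, s) = -6*J*s
47200 - c(-222, -150) = 47200 - (-6)*(-222)*(-150) = 47200 - 1*(-199800) = 47200 + 199800 = 247000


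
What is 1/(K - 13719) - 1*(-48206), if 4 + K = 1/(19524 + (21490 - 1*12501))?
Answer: 18862231558475/391283898 ≈ 48206.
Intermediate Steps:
K = -114051/28513 (K = -4 + 1/(19524 + (21490 - 1*12501)) = -4 + 1/(19524 + (21490 - 12501)) = -4 + 1/(19524 + 8989) = -4 + 1/28513 = -114051/28513 ≈ -4.0000)
1/(K - 13719) - 1*(-48206) = 1/(-114051/28513 - 13719) - 1*(-48206) = 1/(-391283898/28513) + 48206 = -28513/391283898 + 48206 = 18862231558475/391283898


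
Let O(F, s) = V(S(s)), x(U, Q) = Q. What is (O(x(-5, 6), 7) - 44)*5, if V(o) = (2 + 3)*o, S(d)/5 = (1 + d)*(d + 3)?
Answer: 9780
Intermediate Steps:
S(d) = 5*(1 + d)*(3 + d) (S(d) = 5*((1 + d)*(d + 3)) = 5*((1 + d)*(3 + d)) = 5*(1 + d)*(3 + d))
V(o) = 5*o
O(F, s) = 75 + 25*s² + 100*s (O(F, s) = 5*(15 + 5*s² + 20*s) = 75 + 25*s² + 100*s)
(O(x(-5, 6), 7) - 44)*5 = ((75 + 25*7² + 100*7) - 44)*5 = ((75 + 25*49 + 700) - 44)*5 = ((75 + 1225 + 700) - 44)*5 = (2000 - 44)*5 = 1956*5 = 9780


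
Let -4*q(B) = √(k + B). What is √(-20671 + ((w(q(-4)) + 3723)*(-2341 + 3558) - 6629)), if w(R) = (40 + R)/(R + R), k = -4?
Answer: √(18016798 + 97360*I*√2)/2 ≈ 2122.3 + 8.1095*I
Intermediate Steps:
q(B) = -√(-4 + B)/4
w(R) = (40 + R)/(2*R) (w(R) = (40 + R)/((2*R)) = (40 + R)*(1/(2*R)) = (40 + R)/(2*R))
√(-20671 + ((w(q(-4)) + 3723)*(-2341 + 3558) - 6629)) = √(-20671 + (((40 - √(-4 - 4)/4)/(2*((-√(-4 - 4)/4))) + 3723)*(-2341 + 3558) - 6629)) = √(-20671 + (((40 - I*√2/2)/(2*((-I*√2/2))) + 3723)*1217 - 6629)) = √(-20671 + (((I*√2)*(40 - I*√2/2)/2 + 3723)*1217 - 6629)) = √(-20671 + ((I*√2*(40 - I*√2/2)/2 + 3723)*1217 - 6629)) = √(-20671 + ((3723 + I*√2*(40 - I*√2/2)/2)*1217 - 6629)) = √(-20671 + ((4530891 + 1217*I*√2*(40 - I*√2/2)/2) - 6629)) = √(-20671 + (4524262 + 1217*I*√2*(40 - I*√2/2)/2)) = √(4503591 + 1217*I*√2*(40 - I*√2/2)/2)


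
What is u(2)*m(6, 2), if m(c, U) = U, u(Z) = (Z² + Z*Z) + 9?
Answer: 34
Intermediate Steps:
u(Z) = 9 + 2*Z² (u(Z) = (Z² + Z²) + 9 = 2*Z² + 9 = 9 + 2*Z²)
u(2)*m(6, 2) = (9 + 2*2²)*2 = (9 + 2*4)*2 = (9 + 8)*2 = 17*2 = 34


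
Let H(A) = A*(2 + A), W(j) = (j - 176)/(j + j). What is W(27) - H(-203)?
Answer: -2203511/54 ≈ -40806.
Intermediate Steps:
W(j) = (-176 + j)/(2*j) (W(j) = (-176 + j)/((2*j)) = (-176 + j)*(1/(2*j)) = (-176 + j)/(2*j))
W(27) - H(-203) = (½)*(-176 + 27)/27 - (-203)*(2 - 203) = (½)*(1/27)*(-149) - (-203)*(-201) = -149/54 - 1*40803 = -149/54 - 40803 = -2203511/54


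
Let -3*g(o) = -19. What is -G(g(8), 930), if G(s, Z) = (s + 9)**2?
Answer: -2116/9 ≈ -235.11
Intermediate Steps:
g(o) = 19/3 (g(o) = -1/3*(-19) = 19/3)
G(s, Z) = (9 + s)**2
-G(g(8), 930) = -(9 + 19/3)**2 = -(46/3)**2 = -1*2116/9 = -2116/9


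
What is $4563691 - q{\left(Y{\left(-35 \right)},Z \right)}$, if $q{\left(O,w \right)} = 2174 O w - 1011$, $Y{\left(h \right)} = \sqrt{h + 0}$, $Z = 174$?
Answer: $4564702 - 378276 i \sqrt{35} \approx 4.5647 \cdot 10^{6} - 2.2379 \cdot 10^{6} i$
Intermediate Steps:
$Y{\left(h \right)} = \sqrt{h}$
$q{\left(O,w \right)} = -1011 + 2174 O w$ ($q{\left(O,w \right)} = 2174 O w - 1011 = -1011 + 2174 O w$)
$4563691 - q{\left(Y{\left(-35 \right)},Z \right)} = 4563691 - \left(-1011 + 2174 \sqrt{-35} \cdot 174\right) = 4563691 - \left(-1011 + 2174 i \sqrt{35} \cdot 174\right) = 4563691 - \left(-1011 + 378276 i \sqrt{35}\right) = 4563691 + \left(1011 - 378276 i \sqrt{35}\right) = 4564702 - 378276 i \sqrt{35}$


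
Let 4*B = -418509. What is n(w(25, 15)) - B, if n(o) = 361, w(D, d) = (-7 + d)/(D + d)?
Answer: 419953/4 ≈ 1.0499e+5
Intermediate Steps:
w(D, d) = (-7 + d)/(D + d)
B = -418509/4 (B = (1/4)*(-418509) = -418509/4 ≈ -1.0463e+5)
n(w(25, 15)) - B = 361 - 1*(-418509/4) = 361 + 418509/4 = 419953/4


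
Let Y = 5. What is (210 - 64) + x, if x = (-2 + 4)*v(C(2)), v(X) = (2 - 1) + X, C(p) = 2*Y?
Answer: 168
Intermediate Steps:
C(p) = 10 (C(p) = 2*5 = 10)
v(X) = 1 + X
x = 22 (x = (-2 + 4)*(1 + 10) = 2*11 = 22)
(210 - 64) + x = (210 - 64) + 22 = 146 + 22 = 168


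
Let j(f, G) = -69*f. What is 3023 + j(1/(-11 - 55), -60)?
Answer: 66529/22 ≈ 3024.0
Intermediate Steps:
3023 + j(1/(-11 - 55), -60) = 3023 - 69/(-11 - 55) = 3023 - 69/(-66) = 3023 - 69*(-1/66) = 3023 + 23/22 = 66529/22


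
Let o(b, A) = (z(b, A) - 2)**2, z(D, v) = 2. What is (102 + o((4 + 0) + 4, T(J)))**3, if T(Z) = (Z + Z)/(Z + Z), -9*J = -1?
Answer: 1061208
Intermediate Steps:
J = 1/9 (J = -1/9*(-1) = 1/9 ≈ 0.11111)
T(Z) = 1 (T(Z) = (2*Z)/((2*Z)) = (2*Z)*(1/(2*Z)) = 1)
o(b, A) = 0 (o(b, A) = (2 - 2)**2 = 0**2 = 0)
(102 + o((4 + 0) + 4, T(J)))**3 = (102 + 0)**3 = 102**3 = 1061208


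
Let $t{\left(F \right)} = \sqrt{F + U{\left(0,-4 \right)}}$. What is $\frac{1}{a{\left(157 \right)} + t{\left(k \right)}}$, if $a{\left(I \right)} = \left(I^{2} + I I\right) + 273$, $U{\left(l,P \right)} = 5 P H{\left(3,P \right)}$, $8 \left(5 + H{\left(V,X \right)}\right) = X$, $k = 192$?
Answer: $\frac{49571}{2457283739} - \frac{\sqrt{302}}{2457283739} \approx 2.0166 \cdot 10^{-5}$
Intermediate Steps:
$H{\left(V,X \right)} = -5 + \frac{X}{8}$
$U{\left(l,P \right)} = 5 P \left(-5 + \frac{P}{8}\right)$
$t{\left(F \right)} = \sqrt{110 + F}$ ($t{\left(F \right)} = \sqrt{F + \frac{5}{8} \left(-4\right) \left(-40 - 4\right)} = \sqrt{F + \frac{5}{8} \left(-4\right) \left(-44\right)} = \sqrt{F + 110} = \sqrt{110 + F}$)
$a{\left(I \right)} = 273 + 2 I^{2}$ ($a{\left(I \right)} = \left(I^{2} + I^{2}\right) + 273 = 2 I^{2} + 273 = 273 + 2 I^{2}$)
$\frac{1}{a{\left(157 \right)} + t{\left(k \right)}} = \frac{1}{\left(273 + 2 \cdot 157^{2}\right) + \sqrt{110 + 192}} = \frac{1}{\left(273 + 2 \cdot 24649\right) + \sqrt{302}} = \frac{1}{\left(273 + 49298\right) + \sqrt{302}} = \frac{1}{49571 + \sqrt{302}}$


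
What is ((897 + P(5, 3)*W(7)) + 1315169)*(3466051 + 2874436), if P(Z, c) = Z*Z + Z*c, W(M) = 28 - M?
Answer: 8349825373222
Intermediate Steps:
P(Z, c) = Z**2 + Z*c
((897 + P(5, 3)*W(7)) + 1315169)*(3466051 + 2874436) = ((897 + (5*(5 + 3))*(28 - 1*7)) + 1315169)*(3466051 + 2874436) = ((897 + (5*8)*(28 - 7)) + 1315169)*6340487 = ((897 + 40*21) + 1315169)*6340487 = ((897 + 840) + 1315169)*6340487 = (1737 + 1315169)*6340487 = 1316906*6340487 = 8349825373222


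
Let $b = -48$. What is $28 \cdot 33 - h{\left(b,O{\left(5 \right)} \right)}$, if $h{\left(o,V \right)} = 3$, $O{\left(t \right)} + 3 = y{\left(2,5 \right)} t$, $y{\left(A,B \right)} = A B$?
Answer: $921$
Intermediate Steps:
$O{\left(t \right)} = -3 + 10 t$ ($O{\left(t \right)} = -3 + 2 \cdot 5 t = -3 + 10 t$)
$28 \cdot 33 - h{\left(b,O{\left(5 \right)} \right)} = 28 \cdot 33 - 3 = 924 - 3 = 921$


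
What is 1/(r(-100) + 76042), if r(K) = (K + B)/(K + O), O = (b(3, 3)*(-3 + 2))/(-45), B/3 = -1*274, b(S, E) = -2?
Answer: 2251/171191287 ≈ 1.3149e-5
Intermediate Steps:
B = -822 (B = 3*(-1*274) = 3*(-274) = -822)
O = -2/45 (O = -2*(-3 + 2)/(-45) = -2*(-1)*(-1/45) = 2*(-1/45) = -2/45 ≈ -0.044444)
r(K) = (-822 + K)/(-2/45 + K) (r(K) = (K - 822)/(K - 2/45) = (-822 + K)/(-2/45 + K))
1/(r(-100) + 76042) = 1/(45*(-822 - 100)/(-2 + 45*(-100)) + 76042) = 1/(45*(-922)/(-2 - 4500) + 76042) = 1/(45*(-922)/(-4502) + 76042) = 1/(45*(-1/4502)*(-922) + 76042) = 1/(20745/2251 + 76042) = 1/(171191287/2251) = 2251/171191287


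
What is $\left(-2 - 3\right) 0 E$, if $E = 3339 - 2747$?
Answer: $0$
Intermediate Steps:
$E = 592$
$\left(-2 - 3\right) 0 E = \left(-2 - 3\right) 0 \cdot 592 = \left(-5\right) 0 \cdot 592 = 0 \cdot 592 = 0$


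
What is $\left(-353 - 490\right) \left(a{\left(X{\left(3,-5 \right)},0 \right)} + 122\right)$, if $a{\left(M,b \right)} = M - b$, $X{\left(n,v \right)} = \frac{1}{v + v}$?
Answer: $- \frac{1027617}{10} \approx -1.0276 \cdot 10^{5}$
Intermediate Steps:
$X{\left(n,v \right)} = \frac{1}{2 v}$
$\left(-353 - 490\right) \left(a{\left(X{\left(3,-5 \right)},0 \right)} + 122\right) = \left(-353 - 490\right) \left(\left(\frac{1}{2 \left(-5\right)} - 0\right) + 122\right) = - 843 \left(\left(\frac{1}{2} \left(- \frac{1}{5}\right) + 0\right) + 122\right) = - 843 \left(\left(- \frac{1}{10} + 0\right) + 122\right) = - 843 \left(- \frac{1}{10} + 122\right) = \left(-843\right) \frac{1219}{10} = - \frac{1027617}{10}$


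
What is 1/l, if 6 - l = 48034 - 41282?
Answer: -1/6746 ≈ -0.00014824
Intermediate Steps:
l = -6746 (l = 6 - (48034 - 41282) = 6 - 1*6752 = 6 - 6752 = -6746)
1/l = 1/(-6746) = -1/6746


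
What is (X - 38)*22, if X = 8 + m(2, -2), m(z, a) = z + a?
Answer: -660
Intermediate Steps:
m(z, a) = a + z
X = 8 (X = 8 + (-2 + 2) = 8 + 0 = 8)
(X - 38)*22 = (8 - 38)*22 = -30*22 = -660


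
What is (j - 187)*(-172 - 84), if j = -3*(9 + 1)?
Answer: 55552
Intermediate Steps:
j = -30 (j = -3*10 = -30)
(j - 187)*(-172 - 84) = (-30 - 187)*(-172 - 84) = -217*(-256) = 55552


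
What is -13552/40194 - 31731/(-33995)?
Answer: 5290231/8872695 ≈ 0.59624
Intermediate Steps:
-13552/40194 - 31731/(-33995) = -13552*1/40194 - 31731*(-1/33995) = -88/261 + 31731/33995 = 5290231/8872695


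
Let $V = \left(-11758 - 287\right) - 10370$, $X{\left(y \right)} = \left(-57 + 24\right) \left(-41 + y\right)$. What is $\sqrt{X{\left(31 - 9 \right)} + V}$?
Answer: $2 i \sqrt{5447} \approx 147.61 i$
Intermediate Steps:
$X{\left(y \right)} = 1353 - 33 y$ ($X{\left(y \right)} = - 33 \left(-41 + y\right) = 1353 - 33 y$)
$V = -22415$ ($V = -12045 - 10370 = -22415$)
$\sqrt{X{\left(31 - 9 \right)} + V} = \sqrt{\left(1353 - 33 \left(31 - 9\right)\right) - 22415} = \sqrt{\left(1353 - 726\right) - 22415} = \sqrt{627 - 22415} = \sqrt{-21788} = 2 i \sqrt{5447}$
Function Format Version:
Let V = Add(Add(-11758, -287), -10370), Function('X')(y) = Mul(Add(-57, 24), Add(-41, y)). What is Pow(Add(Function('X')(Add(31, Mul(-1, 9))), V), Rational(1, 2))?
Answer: Mul(2, I, Pow(5447, Rational(1, 2))) ≈ Mul(147.61, I)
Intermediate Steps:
Function('X')(y) = Add(1353, Mul(-33, y)) (Function('X')(y) = Mul(-33, Add(-41, y)) = Add(1353, Mul(-33, y)))
V = -22415 (V = Add(-12045, -10370) = -22415)
Pow(Add(Function('X')(Add(31, Mul(-1, 9))), V), Rational(1, 2)) = Pow(Add(Add(1353, Mul(-33, Add(31, Mul(-1, 9)))), -22415), Rational(1, 2)) = Pow(Add(Add(1353, Mul(-33, Add(31, -9))), -22415), Rational(1, 2)) = Pow(Add(Add(1353, Mul(-33, 22)), -22415), Rational(1, 2)) = Pow(Add(Add(1353, -726), -22415), Rational(1, 2)) = Pow(Add(627, -22415), Rational(1, 2)) = Pow(-21788, Rational(1, 2)) = Mul(2, I, Pow(5447, Rational(1, 2)))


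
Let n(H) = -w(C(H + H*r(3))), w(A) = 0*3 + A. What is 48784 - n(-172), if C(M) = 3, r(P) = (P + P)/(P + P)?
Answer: 48787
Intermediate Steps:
r(P) = 1 (r(P) = (2*P)/((2*P)) = (2*P)*(1/(2*P)) = 1)
w(A) = A (w(A) = 0 + A = A)
n(H) = -3 (n(H) = -1*3 = -3)
48784 - n(-172) = 48784 - 1*(-3) = 48784 + 3 = 48787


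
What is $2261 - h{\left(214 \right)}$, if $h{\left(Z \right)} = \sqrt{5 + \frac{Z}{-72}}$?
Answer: $2261 - \frac{\sqrt{73}}{6} \approx 2259.6$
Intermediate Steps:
$h{\left(Z \right)} = \sqrt{5 - \frac{Z}{72}}$ ($h{\left(Z \right)} = \sqrt{5 + Z \left(- \frac{1}{72}\right)} = \sqrt{5 - \frac{Z}{72}}$)
$2261 - h{\left(214 \right)} = 2261 - \frac{\sqrt{720 - 428}}{12} = 2261 - \frac{\sqrt{292}}{12} = 2261 - \frac{2 \sqrt{73}}{12} = 2261 - \frac{\sqrt{73}}{6}$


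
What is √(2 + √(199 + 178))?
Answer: √(2 + √377) ≈ 4.6278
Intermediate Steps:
√(2 + √(199 + 178)) = √(2 + √377)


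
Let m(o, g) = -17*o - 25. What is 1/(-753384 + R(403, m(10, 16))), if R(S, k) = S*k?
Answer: -1/831969 ≈ -1.2020e-6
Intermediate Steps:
m(o, g) = -25 - 17*o
1/(-753384 + R(403, m(10, 16))) = 1/(-753384 + 403*(-25 - 17*10)) = 1/(-753384 + 403*(-25 - 170)) = 1/(-753384 + 403*(-195)) = 1/(-753384 - 78585) = 1/(-831969) = -1/831969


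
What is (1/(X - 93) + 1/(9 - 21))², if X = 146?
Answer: 1681/404496 ≈ 0.0041558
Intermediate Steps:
(1/(X - 93) + 1/(9 - 21))² = (1/(146 - 93) + 1/(9 - 21))² = (1/53 + 1/(-12))² = (1/53 - 1/12)² = (-41/636)² = 1681/404496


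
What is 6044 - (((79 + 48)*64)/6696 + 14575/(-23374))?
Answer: 3813983773/631098 ≈ 6043.4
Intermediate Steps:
6044 - (((79 + 48)*64)/6696 + 14575/(-23374)) = 6044 - ((127*64)*(1/6696) + 14575*(-1/23374)) = 6044 - (8128*(1/6696) - 14575/23374) = 6044 - (1016/837 - 14575/23374) = 6044 - 1*372539/631098 = 6044 - 372539/631098 = 3813983773/631098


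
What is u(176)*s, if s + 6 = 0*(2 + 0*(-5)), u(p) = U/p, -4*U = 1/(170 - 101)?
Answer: 1/8096 ≈ 0.00012352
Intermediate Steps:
U = -1/276 (U = -1/(4*(170 - 101)) = -¼/69 = -¼*1/69 = -1/276 ≈ -0.0036232)
u(p) = -1/(276*p)
s = -6 (s = -6 + 0*(2 + 0*(-5)) = -6 + 0*(2 + 0) = -6 + 0*2 = -6 + 0 = -6)
u(176)*s = -1/276/176*(-6) = -1/276*1/176*(-6) = -1/48576*(-6) = 1/8096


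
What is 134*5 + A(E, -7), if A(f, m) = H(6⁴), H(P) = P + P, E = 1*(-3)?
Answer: 3262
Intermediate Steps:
E = -3
H(P) = 2*P
A(f, m) = 2592 (A(f, m) = 2*6⁴ = 2*1296 = 2592)
134*5 + A(E, -7) = 134*5 + 2592 = 670 + 2592 = 3262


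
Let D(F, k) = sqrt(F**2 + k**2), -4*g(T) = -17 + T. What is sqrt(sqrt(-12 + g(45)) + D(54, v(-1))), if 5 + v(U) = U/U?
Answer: sqrt(2*sqrt(733) + I*sqrt(19)) ≈ 7.3645 + 0.29594*I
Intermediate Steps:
v(U) = -4 (v(U) = -5 + U/U = -5 + 1 = -4)
g(T) = 17/4 - T/4 (g(T) = -(-17 + T)/4 = 17/4 - T/4)
sqrt(sqrt(-12 + g(45)) + D(54, v(-1))) = sqrt(sqrt(-12 + (17/4 - 1/4*45)) + sqrt(54**2 + (-4)**2)) = sqrt(sqrt(-12 + (17/4 - 45/4)) + sqrt(2916 + 16)) = sqrt(sqrt(-12 - 7) + sqrt(2932)) = sqrt(sqrt(-19) + 2*sqrt(733)) = sqrt(I*sqrt(19) + 2*sqrt(733)) = sqrt(2*sqrt(733) + I*sqrt(19))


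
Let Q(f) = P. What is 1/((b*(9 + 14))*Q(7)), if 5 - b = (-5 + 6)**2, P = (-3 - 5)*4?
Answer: -1/2944 ≈ -0.00033967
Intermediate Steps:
P = -32 (P = -8*4 = -32)
Q(f) = -32
b = 4 (b = 5 - (-5 + 6)**2 = 5 - 1*1**2 = 5 - 1*1 = 5 - 1 = 4)
1/((b*(9 + 14))*Q(7)) = 1/((4*(9 + 14))*(-32)) = 1/((4*23)*(-32)) = 1/(92*(-32)) = 1/(-2944) = -1/2944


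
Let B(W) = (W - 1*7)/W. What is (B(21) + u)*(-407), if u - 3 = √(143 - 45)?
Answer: -4477/3 - 2849*√2 ≈ -5521.4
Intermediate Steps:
B(W) = (-7 + W)/W (B(W) = (W - 7)/W = (-7 + W)/W)
u = 3 + 7*√2 (u = 3 + √(143 - 45) = 3 + √98 = 3 + 7*√2 ≈ 12.899)
(B(21) + u)*(-407) = ((-7 + 21)/21 + (3 + 7*√2))*(-407) = ((1/21)*14 + (3 + 7*√2))*(-407) = (⅔ + (3 + 7*√2))*(-407) = (11/3 + 7*√2)*(-407) = -4477/3 - 2849*√2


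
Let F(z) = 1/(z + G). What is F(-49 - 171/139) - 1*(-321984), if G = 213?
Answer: 7284888139/22625 ≈ 3.2198e+5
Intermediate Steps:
F(z) = 1/(213 + z) (F(z) = 1/(z + 213) = 1/(213 + z))
F(-49 - 171/139) - 1*(-321984) = 1/(213 + (-49 - 171/139)) - 1*(-321984) = 1/(213 + (-49 - 171/139)) + 321984 = 1/(213 - 6982/139) + 321984 = 1/(22625/139) + 321984 = 139/22625 + 321984 = 7284888139/22625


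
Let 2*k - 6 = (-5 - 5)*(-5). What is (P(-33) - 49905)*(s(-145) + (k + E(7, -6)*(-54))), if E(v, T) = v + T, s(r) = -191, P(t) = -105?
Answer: 10852170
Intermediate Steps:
k = 28 (k = 3 + ((-5 - 5)*(-5))/2 = 3 + (-10*(-5))/2 = 3 + (½)*50 = 3 + 25 = 28)
E(v, T) = T + v
(P(-33) - 49905)*(s(-145) + (k + E(7, -6)*(-54))) = (-105 - 49905)*(-191 + (28 + (-6 + 7)*(-54))) = -50010*(-191 + (28 + 1*(-54))) = -50010*(-191 + (28 - 54)) = -50010*(-191 - 26) = -50010*(-217) = 10852170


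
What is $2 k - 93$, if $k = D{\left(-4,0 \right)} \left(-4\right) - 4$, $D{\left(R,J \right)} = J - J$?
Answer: $-101$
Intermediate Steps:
$D{\left(R,J \right)} = 0$
$k = -4$ ($k = 0 \left(-4\right) - 4 = 0 - 4 = -4$)
$2 k - 93 = 2 \left(-4\right) - 93 = -8 - 93 = -101$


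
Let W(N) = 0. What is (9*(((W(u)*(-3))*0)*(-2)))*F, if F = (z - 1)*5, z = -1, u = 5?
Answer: 0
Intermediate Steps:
F = -10 (F = (-1 - 1)*5 = -2*5 = -10)
(9*(((W(u)*(-3))*0)*(-2)))*F = (9*(((0*(-3))*0)*(-2)))*(-10) = (9*((0*0)*(-2)))*(-10) = (9*(0*(-2)))*(-10) = (9*0)*(-10) = 0*(-10) = 0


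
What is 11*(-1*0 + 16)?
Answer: 176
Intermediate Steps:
11*(-1*0 + 16) = 11*(0 + 16) = 11*16 = 176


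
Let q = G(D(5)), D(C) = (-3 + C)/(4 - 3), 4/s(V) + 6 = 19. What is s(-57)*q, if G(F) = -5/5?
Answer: -4/13 ≈ -0.30769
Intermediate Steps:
s(V) = 4/13 (s(V) = 4/(-6 + 19) = 4/13)
D(C) = -3 + C (D(C) = (-3 + C)/1 = (-3 + C)*1 = -3 + C)
G(F) = -1 (G(F) = -5*⅕ = -1)
q = -1
s(-57)*q = (4/13)*(-1) = -4/13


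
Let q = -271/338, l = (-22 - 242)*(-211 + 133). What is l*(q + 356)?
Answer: 95085144/13 ≈ 7.3142e+6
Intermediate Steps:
l = 20592 (l = -264*(-78) = 20592)
q = -271/338 (q = -271*1/338 = -271/338 ≈ -0.80177)
l*(q + 356) = 20592*(-271/338 + 356) = 20592*(120057/338) = 95085144/13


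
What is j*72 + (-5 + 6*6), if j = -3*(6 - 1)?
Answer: -1049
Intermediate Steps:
j = -15 (j = -3*5 = -15)
j*72 + (-5 + 6*6) = -15*72 + (-5 + 6*6) = -1080 + (-5 + 36) = -1080 + 31 = -1049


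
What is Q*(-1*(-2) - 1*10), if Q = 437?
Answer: -3496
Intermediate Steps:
Q*(-1*(-2) - 1*10) = 437*(-1*(-2) - 1*10) = 437*(2 - 10) = 437*(-8) = -3496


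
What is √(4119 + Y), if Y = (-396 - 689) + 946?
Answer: 2*√995 ≈ 63.087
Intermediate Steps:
Y = -139 (Y = -1085 + 946 = -139)
√(4119 + Y) = √(4119 - 139) = √3980 = 2*√995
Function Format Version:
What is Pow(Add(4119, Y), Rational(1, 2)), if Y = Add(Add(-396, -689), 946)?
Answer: Mul(2, Pow(995, Rational(1, 2))) ≈ 63.087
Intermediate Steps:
Y = -139 (Y = Add(-1085, 946) = -139)
Pow(Add(4119, Y), Rational(1, 2)) = Pow(Add(4119, -139), Rational(1, 2)) = Pow(3980, Rational(1, 2)) = Mul(2, Pow(995, Rational(1, 2)))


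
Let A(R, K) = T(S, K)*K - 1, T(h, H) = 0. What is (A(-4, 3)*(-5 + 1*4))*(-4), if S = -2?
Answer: -4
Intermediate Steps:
A(R, K) = -1 (A(R, K) = 0*K - 1 = 0 - 1 = -1)
(A(-4, 3)*(-5 + 1*4))*(-4) = -(-5 + 1*4)*(-4) = -(-5 + 4)*(-4) = -1*(-1)*(-4) = 1*(-4) = -4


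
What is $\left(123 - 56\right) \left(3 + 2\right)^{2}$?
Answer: $1675$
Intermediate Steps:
$\left(123 - 56\right) \left(3 + 2\right)^{2} = 67 \cdot 5^{2} = 67 \cdot 25 = 1675$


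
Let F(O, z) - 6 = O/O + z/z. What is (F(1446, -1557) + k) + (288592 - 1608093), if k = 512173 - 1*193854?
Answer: -1001174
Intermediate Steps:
F(O, z) = 8 (F(O, z) = 6 + (O/O + z/z) = 6 + (1 + 1) = 6 + 2 = 8)
k = 318319 (k = 512173 - 193854 = 318319)
(F(1446, -1557) + k) + (288592 - 1608093) = (8 + 318319) + (288592 - 1608093) = 318327 - 1319501 = -1001174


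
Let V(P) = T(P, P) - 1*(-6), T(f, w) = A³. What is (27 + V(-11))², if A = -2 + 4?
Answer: 1681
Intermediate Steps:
A = 2
T(f, w) = 8 (T(f, w) = 2³ = 8)
V(P) = 14 (V(P) = 8 - 1*(-6) = 8 + 6 = 14)
(27 + V(-11))² = (27 + 14)² = 41² = 1681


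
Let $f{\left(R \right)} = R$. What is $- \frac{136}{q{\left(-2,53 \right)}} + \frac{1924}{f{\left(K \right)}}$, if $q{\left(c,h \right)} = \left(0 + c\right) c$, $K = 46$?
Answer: $\frac{180}{23} \approx 7.8261$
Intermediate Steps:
$q{\left(c,h \right)} = c^{2}$ ($q{\left(c,h \right)} = c c = c^{2}$)
$- \frac{136}{q{\left(-2,53 \right)}} + \frac{1924}{f{\left(K \right)}} = - \frac{136}{\left(-2\right)^{2}} + \frac{1924}{46} = - \frac{136}{4} + 1924 \cdot \frac{1}{46} = \left(-136\right) \frac{1}{4} + \frac{962}{23} = -34 + \frac{962}{23} = \frac{180}{23}$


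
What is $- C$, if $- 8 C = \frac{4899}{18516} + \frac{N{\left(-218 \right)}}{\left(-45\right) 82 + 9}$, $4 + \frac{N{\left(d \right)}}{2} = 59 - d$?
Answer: $\frac{880387}{60584352} \approx 0.014532$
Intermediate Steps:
$N{\left(d \right)} = 110 - 2 d$ ($N{\left(d \right)} = -8 + 2 \left(59 - d\right) = -8 - \left(-118 + 2 d\right) = 110 - 2 d$)
$C = - \frac{880387}{60584352}$ ($C = - \frac{\frac{4899}{18516} + \frac{110 - -436}{\left(-45\right) 82 + 9}}{8} = - \frac{4899 \cdot \frac{1}{18516} + \frac{110 + 436}{-3690 + 9}}{8} = - \frac{\frac{1633}{6172} + \frac{546}{-3681}}{8} = - \frac{\frac{1633}{6172} + 546 \left(- \frac{1}{3681}\right)}{8} = - \frac{\frac{1633}{6172} - \frac{182}{1227}}{8} = \left(- \frac{1}{8}\right) \frac{880387}{7573044} = - \frac{880387}{60584352} \approx -0.014532$)
$- C = \left(-1\right) \left(- \frac{880387}{60584352}\right) = \frac{880387}{60584352}$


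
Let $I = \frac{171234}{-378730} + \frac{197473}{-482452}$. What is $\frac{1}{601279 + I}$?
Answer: $\frac{91359522980}{54932483917323891} \approx 1.6631 \cdot 10^{-6}$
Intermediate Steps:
$I = - \frac{78700567529}{91359522980}$ ($I = 171234 \left(- \frac{1}{378730}\right) + 197473 \left(- \frac{1}{482452}\right) = - \frac{85617}{189365} - \frac{197473}{482452} = - \frac{78700567529}{91359522980} \approx -0.86144$)
$\frac{1}{601279 + I} = \frac{1}{601279 - \frac{78700567529}{91359522980}} = \frac{1}{\frac{54932483917323891}{91359522980}} = \frac{91359522980}{54932483917323891}$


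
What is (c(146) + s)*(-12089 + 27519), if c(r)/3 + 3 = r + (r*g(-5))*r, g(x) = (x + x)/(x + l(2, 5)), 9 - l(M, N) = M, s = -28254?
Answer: -5362927950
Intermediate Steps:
l(M, N) = 9 - M
g(x) = 2*x/(7 + x) (g(x) = (x + x)/(x + (9 - 1*2)) = (2*x)/(x + (9 - 2)) = (2*x)/(x + 7) = (2*x)/(7 + x) = 2*x/(7 + x))
c(r) = -9 - 15*r² + 3*r (c(r) = -9 + 3*(r + (r*(2*(-5)/(7 - 5)))*r) = -9 + 3*(r + (r*(2*(-5)/2))*r) = -9 + 3*(r + (r*(2*(-5)*(½)))*r) = -9 + 3*(r + (r*(-5))*r) = -9 + 3*(r + (-5*r)*r) = -9 + 3*(r - 5*r²) = -9 + (-15*r² + 3*r) = -9 - 15*r² + 3*r)
(c(146) + s)*(-12089 + 27519) = ((-9 - 15*146² + 3*146) - 28254)*(-12089 + 27519) = ((-9 - 15*21316 + 438) - 28254)*15430 = ((-9 - 319740 + 438) - 28254)*15430 = (-319311 - 28254)*15430 = -347565*15430 = -5362927950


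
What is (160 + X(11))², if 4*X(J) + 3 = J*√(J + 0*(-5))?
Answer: 101775/4 + 7007*√11/8 ≈ 28349.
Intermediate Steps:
X(J) = -¾ + J^(3/2)/4 (X(J) = -¾ + (J*√(J + 0*(-5)))/4 = -¾ + (J*√(J + 0))/4 = -¾ + (J*√J)/4 = -¾ + J^(3/2)/4)
(160 + X(11))² = (160 + (-¾ + 11^(3/2)/4))² = (160 + (-¾ + (11*√11)/4))² = (160 + (-¾ + 11*√11/4))² = (637/4 + 11*√11/4)²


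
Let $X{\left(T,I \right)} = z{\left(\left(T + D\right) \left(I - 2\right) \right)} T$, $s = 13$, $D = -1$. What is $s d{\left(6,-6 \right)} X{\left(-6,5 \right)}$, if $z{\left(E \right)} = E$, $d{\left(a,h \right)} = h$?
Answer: $-9828$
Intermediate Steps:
$X{\left(T,I \right)} = T \left(-1 + T\right) \left(-2 + I\right)$ ($X{\left(T,I \right)} = \left(T - 1\right) \left(I - 2\right) T = \left(-1 + T\right) \left(-2 + I\right) T = T \left(-1 + T\right) \left(-2 + I\right)$)
$s d{\left(6,-6 \right)} X{\left(-6,5 \right)} = 13 \left(-6\right) \left(- 6 \left(2 - 5 - -12 + 5 \left(-6\right)\right)\right) = - 78 \left(- 6 \left(2 - 5 + 12 - 30\right)\right) = - 78 \left(\left(-6\right) \left(-21\right)\right) = \left(-78\right) 126 = -9828$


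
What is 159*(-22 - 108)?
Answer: -20670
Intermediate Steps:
159*(-22 - 108) = 159*(-130) = -20670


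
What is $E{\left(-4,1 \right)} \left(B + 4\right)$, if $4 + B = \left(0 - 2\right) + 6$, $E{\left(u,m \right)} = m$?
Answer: $4$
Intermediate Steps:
$B = 0$ ($B = -4 + \left(\left(0 - 2\right) + 6\right) = -4 + \left(-2 + 6\right) = -4 + 4 = 0$)
$E{\left(-4,1 \right)} \left(B + 4\right) = 1 \left(0 + 4\right) = 1 \cdot 4 = 4$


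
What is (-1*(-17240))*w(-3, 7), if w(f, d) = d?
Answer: 120680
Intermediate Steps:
(-1*(-17240))*w(-3, 7) = -1*(-17240)*7 = 17240*7 = 120680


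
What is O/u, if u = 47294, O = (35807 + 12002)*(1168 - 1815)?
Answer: -30932423/47294 ≈ -654.04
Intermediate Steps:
O = -30932423 (O = 47809*(-647) = -30932423)
O/u = -30932423/47294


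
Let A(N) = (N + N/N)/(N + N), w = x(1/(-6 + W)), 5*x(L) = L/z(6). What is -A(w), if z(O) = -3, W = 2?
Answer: -61/2 ≈ -30.500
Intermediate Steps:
x(L) = -L/15 (x(L) = (L/(-3))/5 = (L*(-⅓))/5 = (-L/3)/5 = -L/15)
w = 1/60 (w = -1/(15*(-6 + 2)) = -1/15/(-4) = -1/15*(-¼) = 1/60 ≈ 0.016667)
A(N) = (1 + N)/(2*N) (A(N) = (N + 1)/((2*N)) = (1 + N)*(1/(2*N)) = (1 + N)/(2*N))
-A(w) = -(1 + 1/60)/(2*1/60) = -60*61/(2*60) = -1*61/2 = -61/2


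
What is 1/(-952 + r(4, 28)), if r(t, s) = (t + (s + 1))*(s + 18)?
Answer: 1/566 ≈ 0.0017668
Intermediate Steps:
r(t, s) = (18 + s)*(1 + s + t) (r(t, s) = (t + (1 + s))*(18 + s) = (1 + s + t)*(18 + s) = (18 + s)*(1 + s + t))
1/(-952 + r(4, 28)) = 1/(-952 + (18 + 28² + 18*4 + 19*28 + 28*4)) = 1/(-952 + (18 + 784 + 72 + 532 + 112)) = 1/(-952 + 1518) = 1/566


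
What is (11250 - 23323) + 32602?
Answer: 20529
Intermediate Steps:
(11250 - 23323) + 32602 = -12073 + 32602 = 20529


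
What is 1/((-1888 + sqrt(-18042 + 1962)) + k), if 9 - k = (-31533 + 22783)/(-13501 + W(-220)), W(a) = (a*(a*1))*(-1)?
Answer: -146946315221/277390332134929 - 312794596*I*sqrt(1005)/277390332134929 ≈ -0.00052975 - 3.5748e-5*I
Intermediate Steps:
W(a) = -a**2 (W(a) = (a*a)*(-1) = a**2*(-1) = -a**2)
k = 78337/8843 (k = 9 - (-31533 + 22783)/(-13501 - 1*(-220)**2) = 9 - (-8750)/(-13501 - 1*48400) = 9 - (-8750)/(-13501 - 48400) = 9 - (-8750)/(-61901) = 9 - (-8750)*(-1)/61901 = 9 - 1*1250/8843 = 9 - 1250/8843 = 78337/8843 ≈ 8.8586)
1/((-1888 + sqrt(-18042 + 1962)) + k) = 1/((-1888 + sqrt(-18042 + 1962)) + 78337/8843) = 1/((-1888 + sqrt(-16080)) + 78337/8843) = 1/((-1888 + 4*I*sqrt(1005)) + 78337/8843) = 1/(-16617247/8843 + 4*I*sqrt(1005))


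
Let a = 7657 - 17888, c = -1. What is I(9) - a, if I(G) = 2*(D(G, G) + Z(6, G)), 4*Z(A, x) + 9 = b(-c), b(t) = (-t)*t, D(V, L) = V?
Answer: 10244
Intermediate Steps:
b(t) = -t²
Z(A, x) = -5/2 (Z(A, x) = -9/4 + (-(-1*(-1))²)/4 = -9/4 + (-1*1²)/4 = -9/4 + (-1*1)/4 = -9/4 + (¼)*(-1) = -9/4 - ¼ = -5/2)
a = -10231
I(G) = -5 + 2*G (I(G) = 2*(G - 5/2) = 2*(-5/2 + G) = -5 + 2*G)
I(9) - a = (-5 + 2*9) - 1*(-10231) = (-5 + 18) + 10231 = 13 + 10231 = 10244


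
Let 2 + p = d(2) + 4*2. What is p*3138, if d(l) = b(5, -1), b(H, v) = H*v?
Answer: 3138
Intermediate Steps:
d(l) = -5 (d(l) = 5*(-1) = -5)
p = 1 (p = -2 + (-5 + 4*2) = -2 + (-5 + 8) = -2 + 3 = 1)
p*3138 = 1*3138 = 3138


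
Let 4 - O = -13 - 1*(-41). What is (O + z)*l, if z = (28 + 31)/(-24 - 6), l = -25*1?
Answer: 3895/6 ≈ 649.17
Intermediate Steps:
l = -25
z = -59/30 (z = 59/(-30) = 59*(-1/30) = -59/30 ≈ -1.9667)
O = -24 (O = 4 - (-13 - 1*(-41)) = 4 - (-13 + 41) = 4 - 1*28 = 4 - 28 = -24)
(O + z)*l = (-24 - 59/30)*(-25) = -779/30*(-25) = 3895/6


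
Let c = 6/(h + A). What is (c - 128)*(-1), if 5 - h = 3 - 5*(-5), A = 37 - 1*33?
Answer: 2438/19 ≈ 128.32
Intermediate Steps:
A = 4 (A = 37 - 33 = 4)
h = -23 (h = 5 - (3 - 5*(-5)) = 5 - (3 + 25) = 5 - 1*28 = 5 - 28 = -23)
c = -6/19 (c = 6/(-23 + 4) = 6/(-19) = -1/19*6 = -6/19 ≈ -0.31579)
(c - 128)*(-1) = (-6/19 - 128)*(-1) = -2438/19*(-1) = 2438/19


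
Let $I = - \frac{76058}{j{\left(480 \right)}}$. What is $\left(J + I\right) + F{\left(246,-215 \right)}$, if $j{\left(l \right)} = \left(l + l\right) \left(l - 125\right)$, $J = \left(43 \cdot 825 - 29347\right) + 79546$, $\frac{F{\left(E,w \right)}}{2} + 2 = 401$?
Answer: $\frac{14734790771}{170400} \approx 86472.0$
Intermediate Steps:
$F{\left(E,w \right)} = 798$ ($F{\left(E,w \right)} = -4 + 2 \cdot 401 = -4 + 802 = 798$)
$J = 85674$ ($J = \left(35475 - 29347\right) + 79546 = 6128 + 79546 = 85674$)
$j{\left(l \right)} = 2 l \left(-125 + l\right)$
$I = - \frac{38029}{170400}$ ($I = - \frac{76058}{2 \cdot 480 \left(-125 + 480\right)} = - \frac{76058}{2 \cdot 480 \cdot 355} = - \frac{76058}{340800} = \left(-76058\right) \frac{1}{340800} = - \frac{38029}{170400} \approx -0.22317$)
$\left(J + I\right) + F{\left(246,-215 \right)} = \left(85674 - \frac{38029}{170400}\right) + 798 = \frac{14598811571}{170400} + 798 = \frac{14734790771}{170400}$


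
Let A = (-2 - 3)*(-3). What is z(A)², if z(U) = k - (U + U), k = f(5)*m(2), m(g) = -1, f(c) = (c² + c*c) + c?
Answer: 7225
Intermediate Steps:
f(c) = c + 2*c² (f(c) = (c² + c²) + c = 2*c² + c = c + 2*c²)
A = 15 (A = -5*(-3) = 15)
k = -55 (k = (5*(1 + 2*5))*(-1) = (5*(1 + 10))*(-1) = (5*11)*(-1) = 55*(-1) = -55)
z(U) = -55 - 2*U (z(U) = -55 - (U + U) = -55 - 2*U)
z(A)² = (-55 - 2*15)² = (-55 - 30)² = (-85)² = 7225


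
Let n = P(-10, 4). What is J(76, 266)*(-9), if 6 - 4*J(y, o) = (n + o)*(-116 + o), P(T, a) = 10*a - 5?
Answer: 101574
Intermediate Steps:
P(T, a) = -5 + 10*a
n = 35 (n = -5 + 10*4 = -5 + 40 = 35)
J(y, o) = 3/2 - (-116 + o)*(35 + o)/4 (J(y, o) = 3/2 - (35 + o)*(-116 + o)/4 = 3/2 - (-116 + o)*(35 + o)/4)
J(76, 266)*(-9) = (2033/2 - 1/4*266**2 + (81/4)*266)*(-9) = (2033/2 - 1/4*70756 + 10773/2)*(-9) = (2033/2 - 17689 + 10773/2)*(-9) = -11286*(-9) = 101574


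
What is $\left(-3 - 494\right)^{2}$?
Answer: $247009$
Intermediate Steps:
$\left(-3 - 494\right)^{2} = \left(-497\right)^{2} = 247009$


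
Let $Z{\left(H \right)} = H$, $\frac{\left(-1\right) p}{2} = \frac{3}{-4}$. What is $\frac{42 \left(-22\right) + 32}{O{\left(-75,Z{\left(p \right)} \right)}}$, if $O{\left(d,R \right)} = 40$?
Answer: $- \frac{223}{10} \approx -22.3$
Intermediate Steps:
$p = \frac{3}{2}$ ($p = - 2 \frac{3}{-4} = - 2 \cdot 3 \left(- \frac{1}{4}\right) = \left(-2\right) \left(- \frac{3}{4}\right) = \frac{3}{2} \approx 1.5$)
$\frac{42 \left(-22\right) + 32}{O{\left(-75,Z{\left(p \right)} \right)}} = \frac{42 \left(-22\right) + 32}{40} = \left(-924 + 32\right) \frac{1}{40} = \left(-892\right) \frac{1}{40} = - \frac{223}{10}$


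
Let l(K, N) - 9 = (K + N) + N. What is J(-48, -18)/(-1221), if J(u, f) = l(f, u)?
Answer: 35/407 ≈ 0.085995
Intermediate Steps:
l(K, N) = 9 + K + 2*N (l(K, N) = 9 + ((K + N) + N) = 9 + (K + 2*N) = 9 + K + 2*N)
J(u, f) = 9 + f + 2*u
J(-48, -18)/(-1221) = (9 - 18 + 2*(-48))/(-1221) = (9 - 18 - 96)*(-1/1221) = -105*(-1/1221) = 35/407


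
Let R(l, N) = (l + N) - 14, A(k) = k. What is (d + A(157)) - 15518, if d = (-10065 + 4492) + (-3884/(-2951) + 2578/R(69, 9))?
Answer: -1972911361/94432 ≈ -20892.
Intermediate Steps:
R(l, N) = -14 + N + l (R(l, N) = (N + l) - 14 = -14 + N + l)
d = -522341409/94432 (d = (-10065 + 4492) + (-3884/(-2951) + 2578/(-14 + 9 + 69)) = -5573 + (-3884*(-1/2951) + 2578/64) = -5573 + (3884/2951 + 2578*(1/64)) = -5573 + (3884/2951 + 1289/32) = -5573 + 3928127/94432 = -522341409/94432 ≈ -5531.4)
(d + A(157)) - 15518 = (-522341409/94432 + 157) - 15518 = -507515585/94432 - 15518 = -1972911361/94432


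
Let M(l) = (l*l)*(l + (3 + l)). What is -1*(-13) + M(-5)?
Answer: -162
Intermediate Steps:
M(l) = l²*(3 + 2*l)
-1*(-13) + M(-5) = -1*(-13) + (-5)²*(3 + 2*(-5)) = 13 + 25*(3 - 10) = 13 + 25*(-7) = 13 - 175 = -162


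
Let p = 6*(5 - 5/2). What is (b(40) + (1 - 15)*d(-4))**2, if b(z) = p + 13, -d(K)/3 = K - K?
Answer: 784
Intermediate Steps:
p = 15 (p = 6*(5 - 5*1/2) = 6*(5 - 5/2) = 6*(5/2) = 15)
d(K) = 0 (d(K) = -3*(K - K) = -3*0 = 0)
b(z) = 28 (b(z) = 15 + 13 = 28)
(b(40) + (1 - 15)*d(-4))**2 = (28 + (1 - 15)*0)**2 = (28 - 14*0)**2 = (28 + 0)**2 = 28**2 = 784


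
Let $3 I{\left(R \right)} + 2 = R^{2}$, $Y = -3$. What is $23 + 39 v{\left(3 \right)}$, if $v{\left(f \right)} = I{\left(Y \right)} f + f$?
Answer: $413$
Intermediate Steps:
$I{\left(R \right)} = - \frac{2}{3} + \frac{R^{2}}{3}$
$v{\left(f \right)} = \frac{10 f}{3}$ ($v{\left(f \right)} = \left(- \frac{2}{3} + \frac{\left(-3\right)^{2}}{3}\right) f + f = \left(- \frac{2}{3} + \frac{1}{3} \cdot 9\right) f + f = \left(- \frac{2}{3} + 3\right) f + f = \frac{7 f}{3} + f = \frac{10 f}{3}$)
$23 + 39 v{\left(3 \right)} = 23 + 39 \cdot \frac{10}{3} \cdot 3 = 23 + 39 \cdot 10 = 23 + 390 = 413$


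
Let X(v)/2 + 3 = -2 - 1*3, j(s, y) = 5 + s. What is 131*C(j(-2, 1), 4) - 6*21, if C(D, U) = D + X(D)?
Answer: -1829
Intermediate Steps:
X(v) = -16 (X(v) = -6 + 2*(-2 - 1*3) = -6 + 2*(-2 - 3) = -6 + 2*(-5) = -6 - 10 = -16)
C(D, U) = -16 + D (C(D, U) = D - 16 = -16 + D)
131*C(j(-2, 1), 4) - 6*21 = 131*(-16 + (5 - 2)) - 6*21 = 131*(-16 + 3) - 126 = 131*(-13) - 126 = -1703 - 126 = -1829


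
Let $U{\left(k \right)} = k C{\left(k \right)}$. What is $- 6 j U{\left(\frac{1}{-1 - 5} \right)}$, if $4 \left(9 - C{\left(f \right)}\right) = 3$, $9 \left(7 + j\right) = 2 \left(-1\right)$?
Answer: $- \frac{715}{12} \approx -59.583$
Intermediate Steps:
$j = - \frac{65}{9}$ ($j = -7 + \frac{2 \left(-1\right)}{9} = -7 + \frac{1}{9} \left(-2\right) = -7 - \frac{2}{9} = - \frac{65}{9} \approx -7.2222$)
$C{\left(f \right)} = \frac{33}{4}$ ($C{\left(f \right)} = 9 - \frac{3}{4} = \frac{33}{4}$)
$U{\left(k \right)} = \frac{33 k}{4}$ ($U{\left(k \right)} = k \frac{33}{4} = \frac{33 k}{4}$)
$- 6 j U{\left(\frac{1}{-1 - 5} \right)} = \left(-6\right) \left(- \frac{65}{9}\right) \frac{33}{4 \left(-1 - 5\right)} = \frac{130 \frac{33}{4 \left(-6\right)}}{3} = \frac{130 \cdot \frac{33}{4} \left(- \frac{1}{6}\right)}{3} = \frac{130}{3} \left(- \frac{11}{8}\right) = - \frac{715}{12}$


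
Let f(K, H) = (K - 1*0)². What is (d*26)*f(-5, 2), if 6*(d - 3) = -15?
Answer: 325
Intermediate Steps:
d = ½ (d = 3 + (⅙)*(-15) = 3 - 5/2 = ½ ≈ 0.50000)
f(K, H) = K² (f(K, H) = (K + 0)² = K²)
(d*26)*f(-5, 2) = ((½)*26)*(-5)² = 13*25 = 325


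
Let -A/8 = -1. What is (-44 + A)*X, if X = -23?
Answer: 828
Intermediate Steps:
A = 8 (A = -8*(-1) = 8)
(-44 + A)*X = (-44 + 8)*(-23) = -36*(-23) = 828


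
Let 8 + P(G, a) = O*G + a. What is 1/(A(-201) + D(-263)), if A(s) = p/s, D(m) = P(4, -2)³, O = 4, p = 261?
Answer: 67/14385 ≈ 0.0046576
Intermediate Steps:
P(G, a) = -8 + a + 4*G (P(G, a) = -8 + (4*G + a) = -8 + (a + 4*G) = -8 + a + 4*G)
D(m) = 216 (D(m) = (-8 - 2 + 4*4)³ = (-8 - 2 + 16)³ = 6³ = 216)
A(s) = 261/s
1/(A(-201) + D(-263)) = 1/(261/(-201) + 216) = 1/(261*(-1/201) + 216) = 1/(-87/67 + 216) = 1/(14385/67) = 67/14385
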